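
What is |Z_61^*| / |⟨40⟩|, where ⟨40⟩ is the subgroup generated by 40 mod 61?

By Lagrange's theorem, ord_61(40) divides φ(61) = 61 − 1 = 60 = 2^2 · 3 · 5.
Divisors of 60: 1, 2, 3, 4, 5, 6, 10, 12, 15, 20, 30, 60.
Check 40^d mod 61 for each divisor in increasing order:
40^1 ≡ 40 (mod 61)
40^2 ≡ 14 (mod 61)
40^3 ≡ 11 (mod 61)
40^4 ≡ 13 (mod 61)
40^5 ≡ 32 (mod 61)
40^6 ≡ 60 (mod 61)
40^10 ≡ 48 (mod 61)
40^12 ≡ 1 (mod 61) ✓
The order of 40 is 12, so the subgroup it generates has 12 elements.
[(Z/61Z)^× : ⟨40⟩] = 60/12 = 5.

5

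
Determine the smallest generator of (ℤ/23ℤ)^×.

5

φ(23) = 23 − 1 = 22 = 2 · 11.
g is a primitive root iff g^(22/q) ≢ 1 (mod 23) for each prime q ∈ {2, 11}.
g = 2: 2^11 ≡ 1 — hits 1, so not a primitive root.
g = 3: 3^11 ≡ 1 — hits 1, so not a primitive root.
g = 4: 4^11 ≡ 1 — hits 1, so not a primitive root.
g = 5: 5^11 ≡ 22; 5^2 ≡ 2 — none is 1, so 5 is a primitive root.
So 5 is the smallest generator of (Z/23Z)^×.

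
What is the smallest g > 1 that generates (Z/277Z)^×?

5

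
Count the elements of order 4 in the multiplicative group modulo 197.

2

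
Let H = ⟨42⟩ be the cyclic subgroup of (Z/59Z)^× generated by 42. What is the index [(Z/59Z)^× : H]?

Since 42 ∈ (Z/59Z)^×, its order divides φ(59) = 59 − 1 = 58 = 2 · 29.
Divisors of 58: 1, 2, 29, 58.
Check 42^d mod 59 for each divisor in increasing order:
42^1 ≡ 42
42^2 ≡ 53
42^29 ≡ 58
42^58 ≡ 1
Thus |⟨42⟩| = ord(42) = 58.
[(Z/59Z)^× : ⟨42⟩] = 58/58 = 1.

1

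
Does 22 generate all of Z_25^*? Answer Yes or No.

Yes

φ(25) = φ(5^2) = 5·(5−1) = 20 = 2^2 · 5.
Test 22^(20/q) mod 25 for each prime factor q of 20:
22^10 ≡ 24 (mod 25)  [q = 2: ≢ 1 ✓]
22^4 ≡ 6 (mod 25)  [q = 5: ≢ 1 ✓]
None equal 1, so ord_25(22) = 20: 22 is a primitive root.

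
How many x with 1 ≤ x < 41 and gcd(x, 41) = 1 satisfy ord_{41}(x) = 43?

0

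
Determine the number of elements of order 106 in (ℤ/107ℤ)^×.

52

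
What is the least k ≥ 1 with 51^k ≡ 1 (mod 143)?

10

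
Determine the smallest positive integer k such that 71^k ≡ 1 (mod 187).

80

ord(71) | φ(187) = φ(11·17) = (11−1)·(17−1) = 10·16 = 160 = 2^5 · 5.
Divisors of 160: 1, 2, 4, 5, 8, 10, 16, 20, 32, 40, 80, 160.
Evaluate successive powers at the divisors of 160:
71^1 ≡ 71 (mod 187)
71^2 ≡ 179 (mod 187)
71^4 ≡ 64 (mod 187)
71^5 ≡ 56 (mod 187)
71^8 ≡ 169 (mod 187)
71^10 ≡ 144 (mod 187)
71^16 ≡ 137 (mod 187)
71^20 ≡ 166 (mod 187)
71^32 ≡ 69 (mod 187)
71^40 ≡ 67 (mod 187)
71^80 ≡ 1 (mod 187) ✓
So ord_187(71) = 80.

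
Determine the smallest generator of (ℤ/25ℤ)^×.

φ(25) = φ(5^2) = 5·(5−1) = 20 = 2^2 · 5.
Test candidates g = 2, 3, … against the prime factors q ∈ {2, 5} of φ(25): g is a generator iff g^(20/q) ≢ 1 for every such q.
g = 2: 2^10 ≡ 24; 2^4 ≡ 16 — none is 1, so 2 is a primitive root.
Hence the least primitive root of 25 is 2.

2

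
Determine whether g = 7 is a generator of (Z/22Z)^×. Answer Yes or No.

φ(22) = φ(2)·φ(11) = 1·10 = 10 = 2 · 5.
7 is a primitive root mod 22 iff 7^(φ(22)/q) ≢ 1 for every prime q | φ(22), i.e. q ∈ {2, 5}.
7^5 ≡ 21 (mod 22)  [q = 2: ≢ 1 ✓]
7^2 ≡ 5 (mod 22)  [q = 5: ≢ 1 ✓]
All checks pass, so 7 has order 10 and is a primitive root modulo 22.

Yes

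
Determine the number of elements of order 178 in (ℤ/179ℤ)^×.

88

φ(179) = 179 − 1 = 178 = 2 · 89.
In a cyclic group of order 178, there are φ(d) elements of order d for each divisor d of 178, and zero for non-divisors.
178 = 2 · 89 divides 178, and φ(178) = 88.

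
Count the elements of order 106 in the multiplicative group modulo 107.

52

φ(107) = 107 − 1 = 106 = 2 · 53.
In a cyclic group of order 106, there are φ(d) elements of order d for each divisor d of 106, and zero for non-divisors.
106 = 2 · 53 divides 106, and φ(106) = 52.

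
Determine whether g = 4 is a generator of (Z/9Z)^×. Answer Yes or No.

φ(9) = φ(3^2) = 3·(3−1) = 6 = 2 · 3.
It suffices to check that the order of 4 is not a proper divisor of 6: compute 4^(6/q) for q ∈ {2, 3}.
4^3 ≡ 1 (mod 9)  [q = 2: ≡ 1 ✗]
4^2 ≡ 7 (mod 9)  [q = 3: ≢ 1 ✓]
The check at q = 2 fails, so 4 generates a proper subgroup.

No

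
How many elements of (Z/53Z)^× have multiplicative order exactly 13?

φ(53) = 53 − 1 = 52 = 2^2 · 13.
In a cyclic group of order 52, there are φ(d) elements of order d for each divisor d of 52, and zero for non-divisors.
13 | 52, and φ(13) = 13 − 1 = 12.

12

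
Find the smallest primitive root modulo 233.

3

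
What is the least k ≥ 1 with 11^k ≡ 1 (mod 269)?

134

By Lagrange's theorem, ord_269(11) divides φ(269) = 269 − 1 = 268 = 2^2 · 67.
Divisors of 268: 1, 2, 4, 67, 134, 268.
Compute 11^d (mod 269) for the divisors d until we hit 1:
11^1 ≡ 11 (mod 269)
11^2 ≡ 121 (mod 269)
11^4 ≡ 115 (mod 269)
11^67 ≡ 268 (mod 269)
11^134 ≡ 1 (mod 269) ✓
The smallest such exponent is 134, so the order of 11 is 134.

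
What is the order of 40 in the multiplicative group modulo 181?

60

Since 40 ∈ (Z/181Z)^×, its order divides φ(181) = 181 − 1 = 180 = 2^2 · 3^2 · 5.
Divisors of 180: 1, 2, 3, 4, 5, 6, 9, 10, 12, 15, 18, 20, 30, 36, 45, 60, 90, 180.
Compute 40^d (mod 181) for the divisors d until we hit 1:
40^1 ≡ 40 (mod 181)
40^2 ≡ 152 (mod 181)
40^3 ≡ 107 (mod 181)
40^4 ≡ 117 (mod 181)
40^5 ≡ 155 (mod 181)
40^6 ≡ 46 (mod 181)
40^9 ≡ 35 (mod 181)
40^10 ≡ 133 (mod 181)
40^12 ≡ 125 (mod 181)
40^15 ≡ 162 (mod 181)
40^18 ≡ 139 (mod 181)
40^20 ≡ 132 (mod 181)
40^30 ≡ 180 (mod 181)
40^36 ≡ 135 (mod 181)
40^45 ≡ 19 (mod 181)
40^60 ≡ 1 (mod 181) ✓
The smallest such exponent is 60, so the order of 40 is 60.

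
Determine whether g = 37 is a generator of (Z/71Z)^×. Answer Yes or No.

φ(71) = 71 − 1 = 70 = 2 · 5 · 7.
Test 37^(70/q) mod 71 for each prime factor q of 70:
37^35 ≡ 1 (mod 71)  [q = 2: ≡ 1 ✗]
37^14 ≡ 1 (mod 71)  [q = 5: ≡ 1 ✗]
37^10 ≡ 30 (mod 71)  [q = 7: ≢ 1 ✓]
The check at q = 2 fails, so 37 generates a proper subgroup.

No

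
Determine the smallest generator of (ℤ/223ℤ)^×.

3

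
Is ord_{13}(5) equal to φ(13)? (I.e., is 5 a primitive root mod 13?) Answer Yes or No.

No

φ(13) = 13 − 1 = 12 = 2^2 · 3.
Test 5^(12/q) mod 13 for each prime factor q of 12:
5^6 ≡ 12 (mod 13)  [q = 2: ≢ 1 ✓]
5^4 ≡ 1 (mod 13)  [q = 3: ≡ 1 ✗]
Since 5^4 ≡ 1, the order of 5 divides 4 < 12, so 5 is not a primitive root.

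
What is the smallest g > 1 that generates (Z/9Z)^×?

φ(9) = φ(3^2) = 3·(3−1) = 6 = 2 · 3.
Test candidates g = 2, 3, … against the prime factors q ∈ {2, 3} of φ(9): g is a generator iff g^(6/q) ≢ 1 for every such q.
g = 2: 2^3 ≡ 8; 2^2 ≡ 4 — none is 1, so 2 is a primitive root.
The smallest primitive root modulo 9 is 2.

2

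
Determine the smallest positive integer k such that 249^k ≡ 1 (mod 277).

138

By Lagrange's theorem, ord_277(249) divides φ(277) = 277 − 1 = 276 = 2^2 · 3 · 23.
Divisors of 276: 1, 2, 3, 4, 6, 12, 23, 46, 69, 92, 138, 276.
Check 249^d mod 277 for each divisor in increasing order:
249^1 ≡ 249 (mod 277)
249^2 ≡ 230 (mod 277)
249^3 ≡ 208 (mod 277)
249^4 ≡ 270 (mod 277)
249^6 ≡ 52 (mod 277)
249^12 ≡ 211 (mod 277)
249^23 ≡ 161 (mod 277)
249^46 ≡ 160 (mod 277)
249^69 ≡ 276 (mod 277)
249^92 ≡ 116 (mod 277)
249^138 ≡ 1 (mod 277) ✓
The smallest such exponent is 138, so the order of 249 is 138.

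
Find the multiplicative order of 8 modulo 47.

The order of 8 must divide φ(47) = 47 − 1 = 46 = 2 · 23.
Divisors of 46: 1, 2, 23, 46.
Compute 8^d (mod 47) for the divisors d until we hit 1:
8^1 ≡ 8 (mod 47)
8^2 ≡ 17 (mod 47)
8^23 ≡ 1 (mod 47) ✓
So ord_47(8) = 23.

23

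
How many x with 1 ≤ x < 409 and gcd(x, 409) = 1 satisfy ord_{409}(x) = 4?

φ(409) = 409 − 1 = 408 = 2^3 · 3 · 17.
In a cyclic group of order 408, there are φ(d) elements of order d for each divisor d of 408, and zero for non-divisors.
4 = 2^2 divides 408, and φ(4) = 2.

2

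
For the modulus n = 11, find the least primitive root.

2

φ(11) = 11 − 1 = 10 = 2 · 5.
g is a primitive root iff g^(10/q) ≢ 1 (mod 11) for each prime q ∈ {2, 5}.
g = 2: 2^5 ≡ 10; 2^2 ≡ 4 — none is 1, so 2 is a primitive root.
Hence the least primitive root of 11 is 2.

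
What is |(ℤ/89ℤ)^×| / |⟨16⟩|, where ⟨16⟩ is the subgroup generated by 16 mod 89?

8

ord(16) | φ(89) = 89 − 1 = 88 = 2^3 · 11.
Divisors of 88: 1, 2, 4, 8, 11, 22, 44, 88.
Evaluate successive powers at the divisors of 88:
16^1 ≡ 16
16^2 ≡ 78
16^4 ≡ 32
16^8 ≡ 45
16^11 ≡ 1
The order of 16 is 11, so the subgroup it generates has 11 elements.
[(Z/89Z)^× : ⟨16⟩] = 88/11 = 8.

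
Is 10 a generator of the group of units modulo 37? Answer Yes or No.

No

φ(37) = 37 − 1 = 36 = 2^2 · 3^2.
It suffices to check that the order of 10 is not a proper divisor of 36: compute 10^(36/q) for q ∈ {2, 3}.
10^18 ≡ 1 (mod 37)  [q = 2: ≡ 1 ✗]
10^12 ≡ 1 (mod 37)  [q = 3: ≡ 1 ✗]
10^18 ≡ 1 shows ord(10) | 18, strictly less than φ(37); not a primitive root.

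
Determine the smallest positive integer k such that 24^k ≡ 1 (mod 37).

36

By Lagrange's theorem, ord_37(24) divides φ(37) = 37 − 1 = 36 = 2^2 · 3^2.
Divisors of 36: 1, 2, 3, 4, 6, 9, 12, 18, 36.
Evaluate successive powers at the divisors of 36:
24^1 ≡ 24 (mod 37)
24^2 ≡ 21 (mod 37)
24^3 ≡ 23 (mod 37)
24^4 ≡ 34 (mod 37)
24^6 ≡ 11 (mod 37)
24^9 ≡ 31 (mod 37)
24^12 ≡ 10 (mod 37)
24^18 ≡ 36 (mod 37)
24^36 ≡ 1 (mod 37) ✓
Hence ord(24) = 36.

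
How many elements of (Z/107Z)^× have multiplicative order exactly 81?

φ(107) = 107 − 1 = 106 = 2 · 53.
(Z/107Z)^× is cyclic (|G| = 106); a cyclic group of order m has exactly φ(d) elements of each order d | m, and none otherwise.
Here 106 is not a multiple of 81, so there are no elements of order 81.

0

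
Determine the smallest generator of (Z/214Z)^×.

φ(214) = φ(2)·φ(107) = 1·106 = 106 = 2 · 53.
Test candidates g = 2, 3, … against the prime factors q ∈ {2, 53} of φ(214): g is a generator iff g^(106/q) ≢ 1 for every such q.
g = 2: gcd(2, 214) = 2 > 1, not a unit — skip.
g = 3: 3^53 ≡ 1 — hits 1, so not a primitive root.
g = 4: gcd(4, 214) = 2 > 1, not a unit — skip.
g = 5: 5^53 ≡ 213; 5^2 ≡ 25 — none is 1, so 5 is a primitive root.
Hence the least primitive root of 214 is 5.

5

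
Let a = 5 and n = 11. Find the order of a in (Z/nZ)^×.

Since 5 ∈ (Z/11Z)^×, its order divides φ(11) = 11 − 1 = 10 = 2 · 5.
Divisors of 10: 1, 2, 5, 10.
Check 5^d mod 11 for each divisor in increasing order:
5^1 ≡ 5 (mod 11)
5^2 ≡ 3 (mod 11)
5^5 ≡ 1 (mod 11) ✓
Hence ord(5) = 5.

5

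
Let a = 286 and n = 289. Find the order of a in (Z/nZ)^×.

ord(286) | φ(289) = φ(17^2) = 17·(17−1) = 272 = 2^4 · 17.
Divisors of 272: 1, 2, 4, 8, 16, 17, 34, 68, 136, 272.
Test each divisor d:
286^1 ≡ 286 (mod 289)
286^2 ≡ 9 (mod 289)
286^4 ≡ 81 (mod 289)
286^8 ≡ 203 (mod 289)
286^16 ≡ 171 (mod 289)
286^17 ≡ 65 (mod 289)
286^34 ≡ 179 (mod 289)
286^68 ≡ 251 (mod 289)
286^136 ≡ 288 (mod 289)
286^272 ≡ 1 (mod 289) ✓
Therefore the multiplicative order of 286 modulo 289 is 272.

272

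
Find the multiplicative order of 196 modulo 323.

72

By Lagrange's theorem, ord_323(196) divides φ(323) = φ(17·19) = (17−1)·(19−1) = 16·18 = 288 = 2^5 · 3^2.
Divisors of 288: 1, 2, 3, 4, 6, 8, 9, 12, 16, 18, 24, 32, 36, 48, 72, 96, 144, 288.
Check 196^d mod 323 for each divisor in increasing order:
196^1 ≡ 196
196^2 ≡ 302
196^3 ≡ 83
196^4 ≡ 118
196^6 ≡ 106
196^8 ≡ 35
196^9 ≡ 77
196^12 ≡ 254
196^16 ≡ 256
196^18 ≡ 115
196^24 ≡ 239
196^32 ≡ 290
196^36 ≡ 305
196^48 ≡ 273
196^72 ≡ 1
The smallest such exponent is 72, so the order of 196 is 72.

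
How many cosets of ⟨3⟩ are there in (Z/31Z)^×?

1

By Lagrange's theorem, ord_31(3) divides φ(31) = 31 − 1 = 30 = 2 · 3 · 5.
Divisors of 30: 1, 2, 3, 5, 6, 10, 15, 30.
Test each divisor d:
3^1 ≡ 3 (mod 31)
3^2 ≡ 9 (mod 31)
3^3 ≡ 27 (mod 31)
3^5 ≡ 26 (mod 31)
3^6 ≡ 16 (mod 31)
3^10 ≡ 25 (mod 31)
3^15 ≡ 30 (mod 31)
3^30 ≡ 1 (mod 31) ✓
So ord_31(3) = 30, hence |⟨3⟩| = 30.
[(Z/31Z)^× : ⟨3⟩] = 30/30 = 1.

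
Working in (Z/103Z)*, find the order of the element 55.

The order of 55 must divide φ(103) = 103 − 1 = 102 = 2 · 3 · 17.
Divisors of 102: 1, 2, 3, 6, 17, 34, 51, 102.
Compute 55^d (mod 103) for the divisors d until we hit 1:
55^1 ≡ 55 (mod 103)
55^2 ≡ 38 (mod 103)
55^3 ≡ 30 (mod 103)
55^6 ≡ 76 (mod 103)
55^17 ≡ 56 (mod 103)
55^34 ≡ 46 (mod 103)
55^51 ≡ 1 (mod 103) ✓
So ord_103(55) = 51.

51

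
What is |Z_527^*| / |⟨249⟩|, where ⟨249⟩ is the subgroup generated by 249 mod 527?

30

Since 249 ∈ (Z/527Z)^×, its order divides φ(527) = φ(17·31) = (17−1)·(31−1) = 16·30 = 480 = 2^5 · 3 · 5.
Divisors of 480: 1, 2, 3, 4, 5, 6, 8, 10, 12, 15, 16, 20, 24, 30, 32, 40, 48, 60, 80, 96, 120, 160, 240, 480.
Test each divisor d:
249^1 ≡ 249
249^2 ≡ 342
249^3 ≡ 311
249^4 ≡ 497
249^5 ≡ 435
249^6 ≡ 280
249^8 ≡ 373
249^10 ≡ 32
249^12 ≡ 404
249^15 ≡ 218
249^16 ≡ 1
So ord_527(249) = 16, hence |⟨249⟩| = 16.
[(Z/527Z)^× : ⟨249⟩] = 480/16 = 30.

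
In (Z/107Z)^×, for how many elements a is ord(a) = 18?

φ(107) = 107 − 1 = 106 = 2 · 53.
Since (Z/107Z)^× is cyclic of order 106, the number of elements of order d is φ(d) when d | 106 and 0 otherwise.
Here 106 is not a multiple of 18, so there are no elements of order 18.

0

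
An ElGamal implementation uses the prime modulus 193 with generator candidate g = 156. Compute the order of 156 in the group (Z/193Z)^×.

192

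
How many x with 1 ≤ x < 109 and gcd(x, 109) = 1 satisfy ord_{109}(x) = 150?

0

φ(109) = 109 − 1 = 108 = 2^2 · 3^3.
(Z/109Z)^× is cyclic (|G| = 108); a cyclic group of order m has exactly φ(d) elements of each order d | m, and none otherwise.
Since 150 ∤ 108, the count is 0.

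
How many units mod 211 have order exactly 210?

φ(211) = 211 − 1 = 210 = 2 · 3 · 5 · 7.
Since (Z/211Z)^× is cyclic of order 210, the number of elements of order d is φ(d) when d | 210 and 0 otherwise.
210 = 2 · 3 · 5 · 7 divides 210, and φ(210) = 48.

48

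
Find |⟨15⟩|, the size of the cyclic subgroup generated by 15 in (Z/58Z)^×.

28

By Lagrange's theorem, ord_58(15) divides φ(58) = φ(2)·φ(29) = 1·28 = 28 = 2^2 · 7.
Divisors of 28: 1, 2, 4, 7, 14, 28.
Evaluate successive powers at the divisors of 28:
15^1 ≡ 15 (mod 58)
15^2 ≡ 51 (mod 58)
15^4 ≡ 49 (mod 58)
15^7 ≡ 17 (mod 58)
15^14 ≡ 57 (mod 58)
15^28 ≡ 1 (mod 58) ✓
So ord_58(15) = 28.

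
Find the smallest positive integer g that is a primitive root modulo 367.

6

φ(367) = 367 − 1 = 366 = 2 · 3 · 61.
Test candidates g = 2, 3, … against the prime factors q ∈ {2, 3, 61} of φ(367): g is a generator iff g^(366/q) ≢ 1 for every such q.
g = 2: 2^183 ≡ 1 — hits 1, so not a primitive root.
g = 3: 3^183 ≡ 366; 3^122 ≡ 1 — hits 1, so not a primitive root.
g = 4: 4^183 ≡ 1 — hits 1, so not a primitive root.
g = 5: 5^183 ≡ 366; 5^122 ≡ 1 — hits 1, so not a primitive root.
g = 6: 6^183 ≡ 366; 6^122 ≡ 283; 6^6 ≡ 47 — none is 1, so 6 is a primitive root.
So 6 is the smallest generator of (Z/367Z)^×.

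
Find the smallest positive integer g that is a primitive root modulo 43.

φ(43) = 43 − 1 = 42 = 2 · 3 · 7.
Test candidates g = 2, 3, … against the prime factors q ∈ {2, 3, 7} of φ(43): g is a generator iff g^(42/q) ≢ 1 for every such q.
g = 2: 2^21 ≡ 42; 2^14 ≡ 1 — hits 1, so not a primitive root.
g = 3: 3^21 ≡ 42; 3^14 ≡ 36; 3^6 ≡ 41 — none is 1, so 3 is a primitive root.
Hence the least primitive root of 43 is 3.

3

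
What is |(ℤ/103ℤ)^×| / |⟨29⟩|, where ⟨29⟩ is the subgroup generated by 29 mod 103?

2

By Lagrange's theorem, ord_103(29) divides φ(103) = 103 − 1 = 102 = 2 · 3 · 17.
Divisors of 102: 1, 2, 3, 6, 17, 34, 51, 102.
Test each divisor d:
29^1 ≡ 29 (mod 103)
29^2 ≡ 17 (mod 103)
29^3 ≡ 81 (mod 103)
29^6 ≡ 72 (mod 103)
29^17 ≡ 56 (mod 103)
29^34 ≡ 46 (mod 103)
29^51 ≡ 1 (mod 103) ✓
So ord_103(29) = 51, hence |⟨29⟩| = 51.
The index is φ(103) / ord(29) = 102 / 51 = 2.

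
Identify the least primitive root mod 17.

φ(17) = 17 − 1 = 16 = 2^4.
Test candidates g = 2, 3, … against the prime factors q ∈ {2} of φ(17): g is a generator iff g^(16/q) ≢ 1 for every such q.
g = 2: 2^8 ≡ 1 — hits 1, so not a primitive root.
g = 3: 3^8 ≡ 16 — none is 1, so 3 is a primitive root.
The smallest primitive root modulo 17 is 3.

3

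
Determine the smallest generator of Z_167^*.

5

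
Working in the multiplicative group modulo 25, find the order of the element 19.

ord(19) | φ(25) = φ(5^2) = 5·(5−1) = 20 = 2^2 · 5.
Divisors of 20: 1, 2, 4, 5, 10, 20.
Check 19^d mod 25 for each divisor in increasing order:
19^1 ≡ 19
19^2 ≡ 11
19^4 ≡ 21
19^5 ≡ 24
19^10 ≡ 1
So ord_25(19) = 10.

10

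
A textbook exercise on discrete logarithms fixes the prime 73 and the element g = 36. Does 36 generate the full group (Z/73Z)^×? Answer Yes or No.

No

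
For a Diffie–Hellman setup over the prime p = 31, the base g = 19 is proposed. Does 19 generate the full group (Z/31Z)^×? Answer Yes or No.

φ(31) = 31 − 1 = 30 = 2 · 3 · 5.
It suffices to check that the order of 19 is not a proper divisor of 30: compute 19^(30/q) for q ∈ {2, 3, 5}.
19^15 ≡ 1 (mod 31)  [q = 2: ≡ 1 ✗]
19^10 ≡ 25 (mod 31)  [q = 3: ≢ 1 ✓]
19^6 ≡ 2 (mod 31)  [q = 5: ≢ 1 ✓]
Since 19^15 ≡ 1, the order of 19 divides 15 < 30, so 19 is not a primitive root.

No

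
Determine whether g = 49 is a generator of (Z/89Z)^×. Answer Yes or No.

φ(89) = 89 − 1 = 88 = 2^3 · 11.
An element g generates (Z/89Z)^× iff g^(88/q) ≢ 1 (mod 89) for each prime q ∈ {2, 11}.
49^44 ≡ 1 (mod 89)  [q = 2: ≡ 1 ✗]
49^8 ≡ 16 (mod 89)  [q = 11: ≢ 1 ✓]
49^44 ≡ 1 shows ord(49) | 44, strictly less than φ(89); not a primitive root.

No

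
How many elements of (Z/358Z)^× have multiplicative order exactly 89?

88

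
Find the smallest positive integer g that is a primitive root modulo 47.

φ(47) = 47 − 1 = 46 = 2 · 23.
Test candidates g = 2, 3, … against the prime factors q ∈ {2, 23} of φ(47): g is a generator iff g^(46/q) ≢ 1 for every such q.
g = 2: 2^23 ≡ 1 — hits 1, so not a primitive root.
g = 3: 3^23 ≡ 1 — hits 1, so not a primitive root.
g = 4: 4^23 ≡ 1 — hits 1, so not a primitive root.
g = 5: 5^23 ≡ 46; 5^2 ≡ 25 — none is 1, so 5 is a primitive root.
The smallest primitive root modulo 47 is 5.

5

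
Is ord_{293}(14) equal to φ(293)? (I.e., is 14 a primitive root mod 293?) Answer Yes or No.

φ(293) = 293 − 1 = 292 = 2^2 · 73.
It suffices to check that the order of 14 is not a proper divisor of 292: compute 14^(292/q) for q ∈ {2, 73}.
14^146 ≡ 1 (mod 293)  [q = 2: ≡ 1 ✗]
14^4 ≡ 33 (mod 293)  [q = 73: ≢ 1 ✓]
14^146 ≡ 1 shows ord(14) | 146, strictly less than φ(293); not a primitive root.

No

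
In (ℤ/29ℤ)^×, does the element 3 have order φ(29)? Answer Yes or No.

Yes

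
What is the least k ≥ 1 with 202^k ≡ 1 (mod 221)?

24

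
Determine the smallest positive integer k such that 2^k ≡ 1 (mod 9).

6

Since 2 ∈ (Z/9Z)^×, its order divides φ(9) = φ(3^2) = 3·(3−1) = 6 = 2 · 3.
Divisors of 6: 1, 2, 3, 6.
Test each divisor d:
2^1 ≡ 2
2^2 ≡ 4
2^3 ≡ 8
2^6 ≡ 1
Therefore the multiplicative order of 2 modulo 9 is 6.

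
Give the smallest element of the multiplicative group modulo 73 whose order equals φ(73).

5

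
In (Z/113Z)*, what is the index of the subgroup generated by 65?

Since 65 ∈ (Z/113Z)^×, its order divides φ(113) = 113 − 1 = 112 = 2^4 · 7.
Divisors of 112: 1, 2, 4, 7, 8, 14, 16, 28, 56, 112.
Compute 65^d (mod 113) for the divisors d until we hit 1:
65^1 ≡ 65
65^2 ≡ 44
65^4 ≡ 15
65^7 ≡ 73
65^8 ≡ 112
65^14 ≡ 18
65^16 ≡ 1
Thus |⟨65⟩| = ord(65) = 16.
[(Z/113Z)^× : ⟨65⟩] = 112/16 = 7.

7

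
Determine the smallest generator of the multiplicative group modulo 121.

φ(121) = φ(11^2) = 11·(11−1) = 110 = 2 · 5 · 11.
Test candidates g = 2, 3, … against the prime factors q ∈ {2, 5, 11} of φ(121): g is a generator iff g^(110/q) ≢ 1 for every such q.
g = 2: 2^55 ≡ 120; 2^22 ≡ 81; 2^10 ≡ 56 — none is 1, so 2 is a primitive root.
So 2 is the smallest generator of (Z/121Z)^×.

2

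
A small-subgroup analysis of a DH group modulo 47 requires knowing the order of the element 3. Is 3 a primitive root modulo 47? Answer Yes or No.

No

φ(47) = 47 − 1 = 46 = 2 · 23.
Test 3^(46/q) mod 47 for each prime factor q of 46:
3^23 ≡ 1 (mod 47)  [q = 2: ≡ 1 ✗]
3^2 ≡ 9 (mod 47)  [q = 23: ≢ 1 ✓]
Since 3^23 ≡ 1, the order of 3 divides 23 < 46, so 3 is not a primitive root.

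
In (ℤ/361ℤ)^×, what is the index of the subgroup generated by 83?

6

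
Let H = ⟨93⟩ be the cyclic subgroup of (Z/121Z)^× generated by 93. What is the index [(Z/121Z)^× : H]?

2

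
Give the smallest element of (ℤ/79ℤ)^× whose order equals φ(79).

3

φ(79) = 79 − 1 = 78 = 2 · 3 · 13.
Test candidates g = 2, 3, … against the prime factors q ∈ {2, 3, 13} of φ(79): g is a generator iff g^(78/q) ≢ 1 for every such q.
g = 2: 2^39 ≡ 1 — hits 1, so not a primitive root.
g = 3: 3^39 ≡ 78; 3^26 ≡ 23; 3^6 ≡ 18 — none is 1, so 3 is a primitive root.
Hence the least primitive root of 79 is 3.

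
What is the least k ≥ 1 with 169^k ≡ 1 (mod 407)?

By Lagrange's theorem, ord_407(169) divides φ(407) = φ(11·37) = (11−1)·(37−1) = 10·36 = 360 = 2^3 · 3^2 · 5.
Divisors of 360: 1, 2, 3, 4, 5, 6, 8, 9, 10, 12, 15, 18, 20, 24, 30, 36, 40, 45, 60, 72, 90, 120, 180, 360.
Check 169^d mod 407 for each divisor in increasing order:
169^1 ≡ 169 (mod 407)
169^2 ≡ 71 (mod 407)
169^3 ≡ 196 (mod 407)
169^4 ≡ 157 (mod 407)
169^5 ≡ 78 (mod 407)
169^6 ≡ 158 (mod 407)
169^8 ≡ 229 (mod 407)
169^9 ≡ 36 (mod 407)
169^10 ≡ 386 (mod 407)
169^12 ≡ 137 (mod 407)
169^15 ≡ 397 (mod 407)
169^18 ≡ 75 (mod 407)
169^20 ≡ 34 (mod 407)
169^24 ≡ 47 (mod 407)
169^30 ≡ 100 (mod 407)
169^36 ≡ 334 (mod 407)
169^40 ≡ 342 (mod 407)
169^45 ≡ 221 (mod 407)
169^60 ≡ 232 (mod 407)
169^72 ≡ 38 (mod 407)
169^90 ≡ 1 (mod 407) ✓
Hence ord(169) = 90.

90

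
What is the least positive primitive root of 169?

φ(169) = φ(13^2) = 13·(13−1) = 156 = 2^2 · 3 · 13.
g is a primitive root iff g^(156/q) ≢ 1 (mod 169) for each prime q ∈ {2, 3, 13}.
g = 2: 2^78 ≡ 168; 2^52 ≡ 146; 2^12 ≡ 40 — none is 1, so 2 is a primitive root.
So 2 is the smallest generator of (Z/169Z)^×.

2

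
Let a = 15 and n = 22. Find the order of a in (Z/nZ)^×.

5

ord(15) | φ(22) = φ(2)·φ(11) = 1·10 = 10 = 2 · 5.
Divisors of 10: 1, 2, 5, 10.
Test each divisor d:
15^1 ≡ 15
15^2 ≡ 5
15^5 ≡ 1
The smallest such exponent is 5, so the order of 15 is 5.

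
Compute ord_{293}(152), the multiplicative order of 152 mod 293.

By Lagrange's theorem, ord_293(152) divides φ(293) = 293 − 1 = 292 = 2^2 · 73.
Divisors of 292: 1, 2, 4, 73, 146, 292.
Evaluate successive powers at the divisors of 292:
152^1 ≡ 152
152^2 ≡ 250
152^4 ≡ 91
152^73 ≡ 292
152^146 ≡ 1
The smallest such exponent is 146, so the order of 152 is 146.

146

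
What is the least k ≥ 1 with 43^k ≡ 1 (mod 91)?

6

Since 43 ∈ (Z/91Z)^×, its order divides φ(91) = φ(7·13) = (7−1)·(13−1) = 6·12 = 72 = 2^3 · 3^2.
Divisors of 72: 1, 2, 3, 4, 6, 8, 9, 12, 18, 24, 36, 72.
Compute 43^d (mod 91) for the divisors d until we hit 1:
43^1 ≡ 43 (mod 91)
43^2 ≡ 29 (mod 91)
43^3 ≡ 64 (mod 91)
43^4 ≡ 22 (mod 91)
43^6 ≡ 1 (mod 91) ✓
Therefore the multiplicative order of 43 modulo 91 is 6.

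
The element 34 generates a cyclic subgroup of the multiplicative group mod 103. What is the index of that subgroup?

The order of 34 must divide φ(103) = 103 − 1 = 102 = 2 · 3 · 17.
Divisors of 102: 1, 2, 3, 6, 17, 34, 51, 102.
Compute 34^d (mod 103) for the divisors d until we hit 1:
34^1 ≡ 34 (mod 103)
34^2 ≡ 23 (mod 103)
34^3 ≡ 61 (mod 103)
34^6 ≡ 13 (mod 103)
34^17 ≡ 1 (mod 103) ✓
Thus |⟨34⟩| = ord(34) = 17.
[(Z/103Z)^× : ⟨34⟩] = 102/17 = 6.

6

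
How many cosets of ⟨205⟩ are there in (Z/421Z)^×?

15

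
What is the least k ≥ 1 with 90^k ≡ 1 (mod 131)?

130

Since 90 ∈ (Z/131Z)^×, its order divides φ(131) = 131 − 1 = 130 = 2 · 5 · 13.
Divisors of 130: 1, 2, 5, 10, 13, 26, 65, 130.
Evaluate successive powers at the divisors of 130:
90^1 ≡ 90 (mod 131)
90^2 ≡ 109 (mod 131)
90^5 ≡ 68 (mod 131)
90^10 ≡ 39 (mod 131)
90^13 ≡ 70 (mod 131)
90^26 ≡ 53 (mod 131)
90^65 ≡ 130 (mod 131)
90^130 ≡ 1 (mod 131) ✓
The smallest such exponent is 130, so the order of 90 is 130.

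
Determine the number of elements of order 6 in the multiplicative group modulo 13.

2

φ(13) = 13 − 1 = 12 = 2^2 · 3.
(Z/13Z)^× is cyclic (|G| = 12); a cyclic group of order m has exactly φ(d) elements of each order d | m, and none otherwise.
6 = 2 · 3 divides 12, and φ(6) = 2.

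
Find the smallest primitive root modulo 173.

φ(173) = 173 − 1 = 172 = 2^2 · 43.
g is a primitive root iff g^(172/q) ≢ 1 (mod 173) for each prime q ∈ {2, 43}.
g = 2: 2^86 ≡ 172; 2^4 ≡ 16 — none is 1, so 2 is a primitive root.
The smallest primitive root modulo 173 is 2.

2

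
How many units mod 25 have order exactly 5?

4

φ(25) = φ(5^2) = 5·(5−1) = 20 = 2^2 · 5.
Since (Z/25Z)^× is cyclic of order 20, the number of elements of order d is φ(d) when d | 20 and 0 otherwise.
5 | 20, and φ(5) = 5 − 1 = 4.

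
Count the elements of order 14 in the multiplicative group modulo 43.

φ(43) = 43 − 1 = 42 = 2 · 3 · 7.
Since (Z/43Z)^× is cyclic of order 42, the number of elements of order d is φ(d) when d | 42 and 0 otherwise.
14 = 2 · 7 divides 42, and φ(14) = 6.

6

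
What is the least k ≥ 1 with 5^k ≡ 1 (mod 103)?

102

By Lagrange's theorem, ord_103(5) divides φ(103) = 103 − 1 = 102 = 2 · 3 · 17.
Divisors of 102: 1, 2, 3, 6, 17, 34, 51, 102.
Compute 5^d (mod 103) for the divisors d until we hit 1:
5^1 ≡ 5 (mod 103)
5^2 ≡ 25 (mod 103)
5^3 ≡ 22 (mod 103)
5^6 ≡ 72 (mod 103)
5^17 ≡ 57 (mod 103)
5^34 ≡ 56 (mod 103)
5^51 ≡ 102 (mod 103)
5^102 ≡ 1 (mod 103) ✓
Therefore the multiplicative order of 5 modulo 103 is 102.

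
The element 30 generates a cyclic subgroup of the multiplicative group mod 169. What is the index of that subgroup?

2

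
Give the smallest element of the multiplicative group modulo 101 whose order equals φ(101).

2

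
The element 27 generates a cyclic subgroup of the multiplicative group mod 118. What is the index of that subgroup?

Since 27 ∈ (Z/118Z)^×, its order divides φ(118) = φ(2)·φ(59) = 1·58 = 58 = 2 · 29.
Divisors of 58: 1, 2, 29, 58.
Compute 27^d (mod 118) for the divisors d until we hit 1:
27^1 ≡ 27
27^2 ≡ 21
27^29 ≡ 1
The order of 27 is 29, so the subgroup it generates has 29 elements.
Index = |(Z/118Z)^×| / |⟨27⟩| = 58 / 29 = 2.

2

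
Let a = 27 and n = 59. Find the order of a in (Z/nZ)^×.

29

The order of 27 must divide φ(59) = 59 − 1 = 58 = 2 · 29.
Divisors of 58: 1, 2, 29, 58.
Test each divisor d:
27^1 ≡ 27
27^2 ≡ 21
27^29 ≡ 1
Hence ord(27) = 29.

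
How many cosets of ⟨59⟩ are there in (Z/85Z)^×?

The order of 59 must divide φ(85) = φ(5·17) = (5−1)·(17−1) = 4·16 = 64 = 2^6.
Divisors of 64: 1, 2, 4, 8, 16, 32, 64.
Test each divisor d:
59^1 ≡ 59
59^2 ≡ 81
59^4 ≡ 16
59^8 ≡ 1
The order of 59 is 8, so the subgroup it generates has 8 elements.
[(Z/85Z)^× : ⟨59⟩] = 64/8 = 8.

8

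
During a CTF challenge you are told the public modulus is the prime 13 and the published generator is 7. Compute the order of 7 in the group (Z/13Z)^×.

12

ord(7) | φ(13) = 13 − 1 = 12 = 2^2 · 3.
Divisors of 12: 1, 2, 3, 4, 6, 12.
Evaluate successive powers at the divisors of 12:
7^1 ≡ 7 (mod 13)
7^2 ≡ 10 (mod 13)
7^3 ≡ 5 (mod 13)
7^4 ≡ 9 (mod 13)
7^6 ≡ 12 (mod 13)
7^12 ≡ 1 (mod 13) ✓
So ord_13(7) = 12.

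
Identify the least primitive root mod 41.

6

φ(41) = 41 − 1 = 40 = 2^3 · 5.
Test candidates g = 2, 3, … against the prime factors q ∈ {2, 5} of φ(41): g is a generator iff g^(40/q) ≢ 1 for every such q.
g = 2: 2^20 ≡ 1 — hits 1, so not a primitive root.
g = 3: 3^20 ≡ 40; 3^8 ≡ 1 — hits 1, so not a primitive root.
g = 4: 4^20 ≡ 1 — hits 1, so not a primitive root.
g = 5: 5^20 ≡ 1 — hits 1, so not a primitive root.
g = 6: 6^20 ≡ 40; 6^8 ≡ 10 — none is 1, so 6 is a primitive root.
The smallest primitive root modulo 41 is 6.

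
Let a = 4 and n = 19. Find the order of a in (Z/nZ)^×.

9

Since 4 ∈ (Z/19Z)^×, its order divides φ(19) = 19 − 1 = 18 = 2 · 3^2.
Divisors of 18: 1, 2, 3, 6, 9, 18.
Compute 4^d (mod 19) for the divisors d until we hit 1:
4^1 ≡ 4 (mod 19)
4^2 ≡ 16 (mod 19)
4^3 ≡ 7 (mod 19)
4^6 ≡ 11 (mod 19)
4^9 ≡ 1 (mod 19) ✓
So ord_19(4) = 9.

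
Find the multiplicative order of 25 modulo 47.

The order of 25 must divide φ(47) = 47 − 1 = 46 = 2 · 23.
Divisors of 46: 1, 2, 23, 46.
Compute 25^d (mod 47) for the divisors d until we hit 1:
25^1 ≡ 25 (mod 47)
25^2 ≡ 14 (mod 47)
25^23 ≡ 1 (mod 47) ✓
Therefore the multiplicative order of 25 modulo 47 is 23.

23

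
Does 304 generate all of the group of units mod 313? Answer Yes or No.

No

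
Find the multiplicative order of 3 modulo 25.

20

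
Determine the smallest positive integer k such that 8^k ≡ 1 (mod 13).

The order of 8 must divide φ(13) = 13 − 1 = 12 = 2^2 · 3.
Divisors of 12: 1, 2, 3, 4, 6, 12.
Check 8^d mod 13 for each divisor in increasing order:
8^1 ≡ 8 (mod 13)
8^2 ≡ 12 (mod 13)
8^3 ≡ 5 (mod 13)
8^4 ≡ 1 (mod 13) ✓
The smallest such exponent is 4, so the order of 8 is 4.

4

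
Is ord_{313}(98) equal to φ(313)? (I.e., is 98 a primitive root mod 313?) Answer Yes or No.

φ(313) = 313 − 1 = 312 = 2^3 · 3 · 13.
An element g generates (Z/313Z)^× iff g^(312/q) ≢ 1 (mod 313) for each prime q ∈ {2, 3, 13}.
98^156 ≡ 1 (mod 313)  [q = 2: ≡ 1 ✗]
98^104 ≡ 214 (mod 313)  [q = 3: ≢ 1 ✓]
98^24 ≡ 1 (mod 313)  [q = 13: ≡ 1 ✗]
Since 98^156 ≡ 1, the order of 98 divides 156 < 312, so 98 is not a primitive root.

No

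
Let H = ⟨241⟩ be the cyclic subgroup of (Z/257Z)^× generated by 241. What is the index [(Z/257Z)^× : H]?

ord(241) | φ(257) = 257 − 1 = 256 = 2^8.
Divisors of 256: 1, 2, 4, 8, 16, 32, 64, 128, 256.
Check 241^d mod 257 for each divisor in increasing order:
241^1 ≡ 241 (mod 257)
241^2 ≡ 256 (mod 257)
241^4 ≡ 1 (mod 257) ✓
Thus |⟨241⟩| = ord(241) = 4.
[(Z/257Z)^× : ⟨241⟩] = 256/4 = 64.

64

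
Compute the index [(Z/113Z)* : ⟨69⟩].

14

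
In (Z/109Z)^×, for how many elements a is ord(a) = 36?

12

φ(109) = 109 − 1 = 108 = 2^2 · 3^3.
Since (Z/109Z)^× is cyclic of order 108, the number of elements of order d is φ(d) when d | 108 and 0 otherwise.
36 = 2^2 · 3^2 divides 108, and φ(36) = 12.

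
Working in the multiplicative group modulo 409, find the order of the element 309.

51

By Lagrange's theorem, ord_409(309) divides φ(409) = 409 − 1 = 408 = 2^3 · 3 · 17.
Divisors of 408: 1, 2, 3, 4, 6, 8, 12, 17, 24, 34, 51, 68, 102, 136, 204, 408.
Compute 309^d (mod 409) for the divisors d until we hit 1:
309^1 ≡ 309
309^2 ≡ 184
309^3 ≡ 5
309^4 ≡ 318
309^6 ≡ 25
309^8 ≡ 101
309^12 ≡ 216
309^17 ≡ 355
309^24 ≡ 30
309^34 ≡ 53
309^51 ≡ 1
Hence ord(309) = 51.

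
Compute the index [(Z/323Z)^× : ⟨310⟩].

8

Since 310 ∈ (Z/323Z)^×, its order divides φ(323) = φ(17·19) = (17−1)·(19−1) = 16·18 = 288 = 2^5 · 3^2.
Divisors of 288: 1, 2, 3, 4, 6, 8, 9, 12, 16, 18, 24, 32, 36, 48, 72, 96, 144, 288.
Compute 310^d (mod 323) for the divisors d until we hit 1:
310^1 ≡ 310 (mod 323)
310^2 ≡ 169 (mod 323)
310^3 ≡ 64 (mod 323)
310^4 ≡ 137 (mod 323)
310^6 ≡ 220 (mod 323)
310^8 ≡ 35 (mod 323)
310^9 ≡ 191 (mod 323)
310^12 ≡ 273 (mod 323)
310^16 ≡ 256 (mod 323)
310^18 ≡ 305 (mod 323)
310^24 ≡ 239 (mod 323)
310^32 ≡ 290 (mod 323)
310^36 ≡ 1 (mod 323) ✓
So ord_323(310) = 36, hence |⟨310⟩| = 36.
The index is φ(323) / ord(310) = 288 / 36 = 8.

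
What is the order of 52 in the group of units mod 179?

ord(52) | φ(179) = 179 − 1 = 178 = 2 · 89.
Divisors of 178: 1, 2, 89, 178.
Test each divisor d:
52^1 ≡ 52 (mod 179)
52^2 ≡ 19 (mod 179)
52^89 ≡ 1 (mod 179) ✓
So ord_179(52) = 89.

89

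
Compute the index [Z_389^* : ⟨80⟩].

4

The order of 80 must divide φ(389) = 389 − 1 = 388 = 2^2 · 97.
Divisors of 388: 1, 2, 4, 97, 194, 388.
Check 80^d mod 389 for each divisor in increasing order:
80^1 ≡ 80
80^2 ≡ 176
80^4 ≡ 245
80^97 ≡ 1
The order of 80 is 97, so the subgroup it generates has 97 elements.
The index is φ(389) / ord(80) = 388 / 97 = 4.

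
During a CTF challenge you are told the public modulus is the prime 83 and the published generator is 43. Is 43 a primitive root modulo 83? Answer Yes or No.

Yes

φ(83) = 83 − 1 = 82 = 2 · 41.
43 is a primitive root mod 83 iff 43^(φ(83)/q) ≢ 1 for every prime q | φ(83), i.e. q ∈ {2, 41}.
43^41 ≡ 82 (mod 83)  [q = 2: ≢ 1 ✓]
43^2 ≡ 23 (mod 83)  [q = 41: ≢ 1 ✓]
All checks pass, so 43 has order 82 and is a primitive root modulo 83.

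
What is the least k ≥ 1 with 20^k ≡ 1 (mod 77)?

10

ord(20) | φ(77) = φ(7·11) = (7−1)·(11−1) = 6·10 = 60 = 2^2 · 3 · 5.
Divisors of 60: 1, 2, 3, 4, 5, 6, 10, 12, 15, 20, 30, 60.
Evaluate successive powers at the divisors of 60:
20^1 ≡ 20
20^2 ≡ 15
20^3 ≡ 69
20^4 ≡ 71
20^5 ≡ 34
20^6 ≡ 64
20^10 ≡ 1
Therefore the multiplicative order of 20 modulo 77 is 10.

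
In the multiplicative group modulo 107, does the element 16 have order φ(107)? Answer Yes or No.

No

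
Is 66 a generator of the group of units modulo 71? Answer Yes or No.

φ(71) = 71 − 1 = 70 = 2 · 5 · 7.
Test 66^(70/q) mod 71 for each prime factor q of 70:
66^35 ≡ 70 (mod 71)  [q = 2: ≢ 1 ✓]
66^14 ≡ 57 (mod 71)  [q = 5: ≢ 1 ✓]
66^10 ≡ 1 (mod 71)  [q = 7: ≡ 1 ✗]
Since 66^10 ≡ 1, the order of 66 divides 10 < 70, so 66 is not a primitive root.

No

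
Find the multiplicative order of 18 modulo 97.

Since 18 ∈ (Z/97Z)^×, its order divides φ(97) = 97 − 1 = 96 = 2^5 · 3.
Divisors of 96: 1, 2, 3, 4, 6, 8, 12, 16, 24, 32, 48, 96.
Check 18^d mod 97 for each divisor in increasing order:
18^1 ≡ 18
18^2 ≡ 33
18^3 ≡ 12
18^4 ≡ 22
18^6 ≡ 47
18^8 ≡ 96
18^12 ≡ 75
18^16 ≡ 1
Therefore the multiplicative order of 18 modulo 97 is 16.

16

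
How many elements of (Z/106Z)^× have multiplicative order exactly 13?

φ(106) = φ(2)·φ(53) = 1·52 = 52 = 2^2 · 13.
In a cyclic group of order 52, there are φ(d) elements of order d for each divisor d of 52, and zero for non-divisors.
13 | 52, and φ(13) = 13 − 1 = 12.

12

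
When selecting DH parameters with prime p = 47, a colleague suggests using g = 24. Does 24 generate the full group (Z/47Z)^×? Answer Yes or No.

No

φ(47) = 47 − 1 = 46 = 2 · 23.
It suffices to check that the order of 24 is not a proper divisor of 46: compute 24^(46/q) for q ∈ {2, 23}.
24^23 ≡ 1 (mod 47)  [q = 2: ≡ 1 ✗]
24^2 ≡ 12 (mod 47)  [q = 23: ≢ 1 ✓]
24^23 ≡ 1 shows ord(24) | 23, strictly less than φ(47); not a primitive root.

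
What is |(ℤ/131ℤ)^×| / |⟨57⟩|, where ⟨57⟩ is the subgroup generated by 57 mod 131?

Since 57 ∈ (Z/131Z)^×, its order divides φ(131) = 131 − 1 = 130 = 2 · 5 · 13.
Divisors of 130: 1, 2, 5, 10, 13, 26, 65, 130.
Evaluate successive powers at the divisors of 130:
57^1 ≡ 57
57^2 ≡ 105
57^5 ≡ 18
57^10 ≡ 62
57^13 ≡ 78
57^26 ≡ 58
57^65 ≡ 130
57^130 ≡ 1
So ord_131(57) = 130, hence |⟨57⟩| = 130.
The index is φ(131) / ord(57) = 130 / 130 = 1.

1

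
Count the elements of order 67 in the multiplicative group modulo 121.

φ(121) = φ(11^2) = 11·(11−1) = 110 = 2 · 5 · 11.
Since (Z/121Z)^× is cyclic of order 110, the number of elements of order d is φ(d) when d | 110 and 0 otherwise.
67 does not divide 110, so no element of (Z/121Z)^× has order 67.

0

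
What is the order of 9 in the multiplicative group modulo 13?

3

ord(9) | φ(13) = 13 − 1 = 12 = 2^2 · 3.
Divisors of 12: 1, 2, 3, 4, 6, 12.
Compute 9^d (mod 13) for the divisors d until we hit 1:
9^1 ≡ 9
9^2 ≡ 3
9^3 ≡ 1
So ord_13(9) = 3.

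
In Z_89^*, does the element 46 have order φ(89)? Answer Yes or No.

Yes

φ(89) = 89 − 1 = 88 = 2^3 · 11.
46 is a primitive root mod 89 iff 46^(φ(89)/q) ≢ 1 for every prime q | φ(89), i.e. q ∈ {2, 11}.
46^44 ≡ 88 (mod 89)  [q = 2: ≢ 1 ✓]
46^8 ≡ 67 (mod 89)  [q = 11: ≢ 1 ✓]
Every test exponent gives a nontrivial residue, hence 46 generates the full group.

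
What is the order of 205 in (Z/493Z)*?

28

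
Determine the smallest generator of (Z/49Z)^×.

φ(49) = φ(7^2) = 7·(7−1) = 42 = 2 · 3 · 7.
g is a primitive root iff g^(42/q) ≢ 1 (mod 49) for each prime q ∈ {2, 3, 7}.
g = 2: 2^21 ≡ 1 — hits 1, so not a primitive root.
g = 3: 3^21 ≡ 48; 3^14 ≡ 30; 3^6 ≡ 43 — none is 1, so 3 is a primitive root.
Hence the least primitive root of 49 is 3.

3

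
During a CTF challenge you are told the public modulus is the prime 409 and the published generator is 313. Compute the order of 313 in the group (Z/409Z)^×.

Since 313 ∈ (Z/409Z)^×, its order divides φ(409) = 409 − 1 = 408 = 2^3 · 3 · 17.
Divisors of 408: 1, 2, 3, 4, 6, 8, 12, 17, 24, 34, 51, 68, 102, 136, 204, 408.
Test each divisor d:
313^1 ≡ 313
313^2 ≡ 218
313^3 ≡ 340
313^4 ≡ 80
313^6 ≡ 262
313^8 ≡ 265
313^12 ≡ 341
313^17 ≡ 356
313^24 ≡ 125
313^34 ≡ 355
313^51 ≡ 408
313^68 ≡ 53
313^102 ≡ 1
Therefore the multiplicative order of 313 modulo 409 is 102.

102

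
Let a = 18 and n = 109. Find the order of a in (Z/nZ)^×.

Since 18 ∈ (Z/109Z)^×, its order divides φ(109) = 109 − 1 = 108 = 2^2 · 3^3.
Divisors of 108: 1, 2, 3, 4, 6, 9, 12, 18, 27, 36, 54, 108.
Evaluate successive powers at the divisors of 108:
18^1 ≡ 18 (mod 109)
18^2 ≡ 106 (mod 109)
18^3 ≡ 55 (mod 109)
18^4 ≡ 9 (mod 109)
18^6 ≡ 82 (mod 109)
18^9 ≡ 41 (mod 109)
18^12 ≡ 75 (mod 109)
18^18 ≡ 46 (mod 109)
18^27 ≡ 33 (mod 109)
18^36 ≡ 45 (mod 109)
18^54 ≡ 108 (mod 109)
18^108 ≡ 1 (mod 109) ✓
Therefore the multiplicative order of 18 modulo 109 is 108.

108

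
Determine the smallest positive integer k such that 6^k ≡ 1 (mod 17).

16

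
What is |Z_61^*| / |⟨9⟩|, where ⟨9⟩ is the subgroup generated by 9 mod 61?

12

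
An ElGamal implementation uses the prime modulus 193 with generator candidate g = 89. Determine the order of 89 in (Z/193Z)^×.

Since 89 ∈ (Z/193Z)^×, its order divides φ(193) = 193 − 1 = 192 = 2^6 · 3.
Divisors of 192: 1, 2, 3, 4, 6, 8, 12, 16, 24, 32, 48, 64, 96, 192.
Check 89^d mod 193 for each divisor in increasing order:
89^1 ≡ 89 (mod 193)
89^2 ≡ 8 (mod 193)
89^3 ≡ 133 (mod 193)
89^4 ≡ 64 (mod 193)
89^6 ≡ 126 (mod 193)
89^8 ≡ 43 (mod 193)
89^12 ≡ 50 (mod 193)
89^16 ≡ 112 (mod 193)
89^24 ≡ 184 (mod 193)
89^32 ≡ 192 (mod 193)
89^48 ≡ 81 (mod 193)
89^64 ≡ 1 (mod 193) ✓
So ord_193(89) = 64.

64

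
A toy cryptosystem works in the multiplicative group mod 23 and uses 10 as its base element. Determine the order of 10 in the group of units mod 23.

22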